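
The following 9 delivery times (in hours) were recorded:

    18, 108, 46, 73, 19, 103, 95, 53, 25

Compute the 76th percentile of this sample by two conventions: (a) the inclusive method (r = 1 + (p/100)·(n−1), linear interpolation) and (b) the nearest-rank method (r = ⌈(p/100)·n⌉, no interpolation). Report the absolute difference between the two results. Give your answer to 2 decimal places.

0.64

Sorted: 18, 19, 25, 46, 53, 73, 95, 103, 108.
n = 9.
(a) r = 7.08; between ranks 7 (95) and 8 (103): 95.64.
(b) the nearest-rank method: rank 7 → 95.
|95.64 − 95| = 0.64.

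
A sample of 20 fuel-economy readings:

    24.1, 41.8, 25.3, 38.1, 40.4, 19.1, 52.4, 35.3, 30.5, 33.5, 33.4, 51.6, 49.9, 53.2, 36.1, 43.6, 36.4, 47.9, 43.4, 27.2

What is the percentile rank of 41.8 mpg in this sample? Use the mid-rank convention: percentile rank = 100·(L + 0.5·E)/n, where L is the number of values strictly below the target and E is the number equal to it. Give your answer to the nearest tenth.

62.5

Sorted: 19.1, 24.1, 25.3, 27.2, 30.5, 33.4, 33.5, 35.3, 36.1, 36.4, 38.1, 40.4, 41.8, 43.4, 43.6, 47.9, 49.9, 51.6, 52.4, 53.2.
Count below 41.8: L = 12; count equal: E = 1; n = 20.
Percentile rank = 100·(12 + 0.5·1)/20 = 100·12.5/20 = 62.5.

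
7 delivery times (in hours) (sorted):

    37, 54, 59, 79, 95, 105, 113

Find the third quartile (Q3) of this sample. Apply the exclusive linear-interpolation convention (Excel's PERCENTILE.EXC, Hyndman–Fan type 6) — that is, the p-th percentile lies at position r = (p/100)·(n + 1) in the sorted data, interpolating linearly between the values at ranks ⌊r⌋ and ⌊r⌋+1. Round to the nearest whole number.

105

n = 7.
r = (75/100)·(7 + 1) = 6.
r is an integer, so P75 is the value at rank 6: 105.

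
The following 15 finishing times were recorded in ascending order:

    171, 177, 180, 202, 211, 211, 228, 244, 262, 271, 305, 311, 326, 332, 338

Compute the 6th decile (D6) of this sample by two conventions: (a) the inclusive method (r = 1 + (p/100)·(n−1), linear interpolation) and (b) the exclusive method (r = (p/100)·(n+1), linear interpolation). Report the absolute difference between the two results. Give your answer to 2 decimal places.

1.80

n = 15.
(a) r = 9.4; between ranks 9 (262) and 10 (271): 265.6.
(b) r = 9.6; between ranks 9 (262) and 10 (271): 267.4.
|265.6 − 267.4| = 1.8.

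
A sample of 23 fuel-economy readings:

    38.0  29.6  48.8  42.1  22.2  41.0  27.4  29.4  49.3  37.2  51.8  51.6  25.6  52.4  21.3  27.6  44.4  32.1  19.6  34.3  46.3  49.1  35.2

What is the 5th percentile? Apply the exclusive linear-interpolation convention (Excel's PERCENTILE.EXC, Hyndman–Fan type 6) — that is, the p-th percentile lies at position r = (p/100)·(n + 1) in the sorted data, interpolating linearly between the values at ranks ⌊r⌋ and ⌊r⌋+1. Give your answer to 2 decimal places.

19.94

Sorted: 19.6, 21.3, 22.2, 25.6, 27.4, 27.6, 29.4, 29.6, 32.1, 34.3, 35.2, 37.2, 38.0, 41.0, 42.1, 44.4, 46.3, 48.8, 49.1, 49.3, 51.6, 51.8, 52.4.
n = 23.
r = (5/100)·(23 + 1) = 1.2.
Rank 1 is 19.6 and rank 2 is 21.3.
Interpolate: 19.6 + 0.2·(21.3 − 19.6) = 19.6 + 0.2·1.7 = 19.94.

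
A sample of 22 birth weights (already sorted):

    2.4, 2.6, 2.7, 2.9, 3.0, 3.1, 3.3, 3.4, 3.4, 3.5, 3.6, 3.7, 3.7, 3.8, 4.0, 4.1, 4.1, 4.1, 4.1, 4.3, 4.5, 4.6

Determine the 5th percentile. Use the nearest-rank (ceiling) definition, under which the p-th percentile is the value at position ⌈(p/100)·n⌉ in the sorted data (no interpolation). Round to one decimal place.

n = 22.
Position = ⌈5/100 · 22⌉ = ⌈1.1⌉ = 2.
The value at rank 2 is 2.6.

2.6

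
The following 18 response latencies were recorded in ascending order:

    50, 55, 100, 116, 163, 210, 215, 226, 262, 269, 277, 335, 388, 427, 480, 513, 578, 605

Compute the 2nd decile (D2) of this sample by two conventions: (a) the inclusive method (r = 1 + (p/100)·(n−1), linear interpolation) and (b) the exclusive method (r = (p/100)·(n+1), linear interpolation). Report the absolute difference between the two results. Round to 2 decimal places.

22.00

n = 18.
(a) r = 4.4; between ranks 4 (116) and 5 (163): 134.8.
(b) r = 3.8; between ranks 3 (100) and 4 (116): 112.8.
|134.8 − 112.8| = 22.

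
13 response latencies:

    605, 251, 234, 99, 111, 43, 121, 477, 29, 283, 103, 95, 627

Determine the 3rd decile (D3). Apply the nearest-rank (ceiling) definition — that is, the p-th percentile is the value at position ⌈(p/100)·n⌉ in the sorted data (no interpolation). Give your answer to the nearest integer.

Sorted: 29, 43, 95, 99, 103, 111, 121, 234, 251, 283, 477, 605, 627.
n = 13.
Position = ⌈30/100 · 13⌉ = ⌈3.9⌉ = 4.
The value at rank 4 is 99.

99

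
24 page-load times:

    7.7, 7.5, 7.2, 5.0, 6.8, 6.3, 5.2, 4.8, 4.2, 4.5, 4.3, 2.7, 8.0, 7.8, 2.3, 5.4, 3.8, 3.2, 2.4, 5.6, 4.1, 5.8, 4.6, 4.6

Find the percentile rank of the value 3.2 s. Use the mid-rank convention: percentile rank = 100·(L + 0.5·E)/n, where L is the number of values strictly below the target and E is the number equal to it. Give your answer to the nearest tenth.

14.6

Sorted: 2.3, 2.4, 2.7, 3.2, 3.8, 4.1, 4.2, 4.3, 4.5, 4.6, 4.6, 4.8, 5.0, 5.2, 5.4, 5.6, 5.8, 6.3, 6.8, 7.2, 7.5, 7.7, 7.8, 8.0.
Count below 3.2: L = 3; count equal: E = 1; n = 24.
Percentile rank = 100·(3 + 0.5·1)/24 = 100·3.5/24 = 14.58.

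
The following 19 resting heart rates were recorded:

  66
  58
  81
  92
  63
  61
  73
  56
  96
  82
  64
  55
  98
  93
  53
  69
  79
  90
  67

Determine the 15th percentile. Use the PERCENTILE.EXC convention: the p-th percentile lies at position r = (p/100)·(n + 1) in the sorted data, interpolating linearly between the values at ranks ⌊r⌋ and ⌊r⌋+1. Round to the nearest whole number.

56

Sorted: 53, 55, 56, 58, 61, 63, 64, 66, 67, 69, 73, 79, 81, 82, 90, 92, 93, 96, 98.
n = 19.
r = (15/100)·(19 + 1) = 3.
r is an integer, so P15 is the value at rank 3: 56.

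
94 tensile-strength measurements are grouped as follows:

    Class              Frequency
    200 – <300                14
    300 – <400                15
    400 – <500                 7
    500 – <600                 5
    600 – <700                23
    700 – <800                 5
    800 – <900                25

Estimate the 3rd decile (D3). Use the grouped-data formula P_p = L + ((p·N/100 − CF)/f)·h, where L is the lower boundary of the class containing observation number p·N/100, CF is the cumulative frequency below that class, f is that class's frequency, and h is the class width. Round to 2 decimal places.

N = 94; target position k = 30/100 · 94 = 28.2.
Cumulative frequencies: 14, 29, 36, 41, 64, 69, 94.
Observation 28.2 falls in the class 300 – <400.
L = 300, CF = 14, f = 15, h = 100.
P30 = 300 + ((28.2 − 14)/15)·100 = 300 + 94.6667 = 394.667.

394.67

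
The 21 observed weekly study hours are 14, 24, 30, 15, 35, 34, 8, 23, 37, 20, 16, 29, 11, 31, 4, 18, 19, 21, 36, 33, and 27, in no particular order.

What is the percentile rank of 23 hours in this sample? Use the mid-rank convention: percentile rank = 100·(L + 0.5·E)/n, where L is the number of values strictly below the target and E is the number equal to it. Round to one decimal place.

Sorted: 4, 8, 11, 14, 15, 16, 18, 19, 20, 21, 23, 24, 27, 29, 30, 31, 33, 34, 35, 36, 37.
Count below 23: L = 10; count equal: E = 1; n = 21.
Percentile rank = 100·(10 + 0.5·1)/21 = 100·10.5/21 = 50.

50.0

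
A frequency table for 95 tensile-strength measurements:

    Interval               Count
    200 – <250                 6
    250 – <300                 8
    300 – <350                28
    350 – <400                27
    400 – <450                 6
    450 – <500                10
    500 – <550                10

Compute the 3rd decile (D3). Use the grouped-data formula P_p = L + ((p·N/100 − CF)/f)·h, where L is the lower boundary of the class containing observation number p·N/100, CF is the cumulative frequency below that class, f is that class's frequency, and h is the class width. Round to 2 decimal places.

N = 95; target position k = 30/100 · 95 = 28.5.
Cumulative frequencies: 6, 14, 42, 69, 75, 85, 95.
Observation 28.5 falls in the class 300 – <350.
L = 300, CF = 14, f = 28, h = 50.
P30 = 300 + ((28.5 − 14)/28)·50 = 300 + 25.8929 = 325.893.

325.89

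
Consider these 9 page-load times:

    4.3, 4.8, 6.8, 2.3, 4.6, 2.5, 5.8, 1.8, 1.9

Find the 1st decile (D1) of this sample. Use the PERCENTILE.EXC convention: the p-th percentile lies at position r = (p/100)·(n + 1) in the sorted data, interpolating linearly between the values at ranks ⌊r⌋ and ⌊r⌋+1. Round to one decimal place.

1.8

Sorted: 1.8, 1.9, 2.3, 2.5, 4.3, 4.6, 4.8, 5.8, 6.8.
n = 9.
r = (10/100)·(9 + 1) = 1.
r is an integer, so P10 is the value at rank 1: 1.8.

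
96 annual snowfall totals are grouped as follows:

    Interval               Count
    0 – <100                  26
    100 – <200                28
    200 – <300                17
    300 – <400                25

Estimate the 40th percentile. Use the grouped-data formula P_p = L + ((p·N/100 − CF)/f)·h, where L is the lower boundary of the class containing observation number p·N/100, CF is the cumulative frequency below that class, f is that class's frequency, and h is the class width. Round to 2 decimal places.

144.29

N = 96; target position k = 40/100 · 96 = 38.4.
Cumulative frequencies: 26, 54, 71, 96.
Observation 38.4 falls in the class 100 – <200.
L = 100, CF = 26, f = 28, h = 100.
P40 = 100 + ((38.4 − 26)/28)·100 = 100 + 44.2857 = 144.286.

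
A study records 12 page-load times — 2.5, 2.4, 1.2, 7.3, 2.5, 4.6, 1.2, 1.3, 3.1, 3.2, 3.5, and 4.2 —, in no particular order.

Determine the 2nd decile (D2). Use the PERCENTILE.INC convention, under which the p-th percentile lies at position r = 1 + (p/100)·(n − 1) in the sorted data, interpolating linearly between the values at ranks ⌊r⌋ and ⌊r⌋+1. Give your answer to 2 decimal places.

Sorted: 1.2, 1.2, 1.3, 2.4, 2.5, 2.5, 3.1, 3.2, 3.5, 4.2, 4.6, 7.3.
n = 12.
r = 1 + (20/100)·(12 − 1) = 1 + 2.2 = 3.2.
Rank 3 is 1.3 and rank 4 is 2.4.
Interpolate: 1.3 + 0.2·(2.4 − 1.3) = 1.3 + 0.2·1.1 = 1.52.

1.52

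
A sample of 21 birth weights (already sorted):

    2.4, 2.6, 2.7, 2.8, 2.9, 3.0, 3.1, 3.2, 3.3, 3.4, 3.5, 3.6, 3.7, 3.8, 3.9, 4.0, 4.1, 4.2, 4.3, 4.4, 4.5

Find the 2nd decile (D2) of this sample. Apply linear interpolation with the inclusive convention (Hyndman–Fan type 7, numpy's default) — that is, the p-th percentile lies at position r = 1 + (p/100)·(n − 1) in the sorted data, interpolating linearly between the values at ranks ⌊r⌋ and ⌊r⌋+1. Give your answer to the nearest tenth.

n = 21.
r = 1 + (20/100)·(21 − 1) = 1 + 4 = 5.
r is an integer, so P20 is the value at rank 5: 2.9.

2.9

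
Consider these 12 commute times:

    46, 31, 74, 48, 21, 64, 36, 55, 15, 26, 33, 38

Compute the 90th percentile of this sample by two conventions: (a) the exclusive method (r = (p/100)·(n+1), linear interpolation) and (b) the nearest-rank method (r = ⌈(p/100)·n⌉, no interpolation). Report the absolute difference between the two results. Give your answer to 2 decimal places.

Sorted: 15, 21, 26, 31, 33, 36, 38, 46, 48, 55, 64, 74.
n = 12.
(a) r = 11.7; between ranks 11 (64) and 12 (74): 71.
(b) the nearest-rank method: rank 11 → 64.
|71 − 64| = 7.

7.00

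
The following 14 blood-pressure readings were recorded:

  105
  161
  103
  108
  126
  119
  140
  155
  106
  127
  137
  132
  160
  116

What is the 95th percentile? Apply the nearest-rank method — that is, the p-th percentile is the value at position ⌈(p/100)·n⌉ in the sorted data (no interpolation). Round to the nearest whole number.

161

Sorted: 103, 105, 106, 108, 116, 119, 126, 127, 132, 137, 140, 155, 160, 161.
n = 14.
Position = ⌈95/100 · 14⌉ = ⌈13.3⌉ = 14.
The value at rank 14 is 161.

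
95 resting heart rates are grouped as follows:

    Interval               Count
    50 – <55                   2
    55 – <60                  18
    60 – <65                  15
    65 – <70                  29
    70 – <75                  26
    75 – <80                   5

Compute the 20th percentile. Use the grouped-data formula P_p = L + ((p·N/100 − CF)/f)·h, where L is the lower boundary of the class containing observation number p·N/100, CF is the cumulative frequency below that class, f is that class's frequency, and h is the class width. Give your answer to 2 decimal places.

59.72

N = 95; target position k = 20/100 · 95 = 19.
Cumulative frequencies: 2, 20, 35, 64, 90, 95.
Observation 19 falls in the class 55 – <60.
L = 55, CF = 2, f = 18, h = 5.
P20 = 55 + ((19 − 2)/18)·5 = 55 + 4.72222 = 59.7222.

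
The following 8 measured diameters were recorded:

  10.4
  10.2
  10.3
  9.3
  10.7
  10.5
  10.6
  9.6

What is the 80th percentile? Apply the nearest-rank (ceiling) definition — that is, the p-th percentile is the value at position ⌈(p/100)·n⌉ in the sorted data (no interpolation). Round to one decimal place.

Sorted: 9.3, 9.6, 10.2, 10.3, 10.4, 10.5, 10.6, 10.7.
n = 8.
Position = ⌈80/100 · 8⌉ = ⌈6.4⌉ = 7.
The value at rank 7 is 10.6.

10.6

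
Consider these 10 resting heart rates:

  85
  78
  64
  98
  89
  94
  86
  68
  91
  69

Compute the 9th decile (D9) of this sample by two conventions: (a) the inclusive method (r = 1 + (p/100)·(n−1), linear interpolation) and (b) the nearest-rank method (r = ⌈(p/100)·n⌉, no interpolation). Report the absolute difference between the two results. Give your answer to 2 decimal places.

0.40

Sorted: 64, 68, 69, 78, 85, 86, 89, 91, 94, 98.
n = 10.
(a) r = 9.1; between ranks 9 (94) and 10 (98): 94.4.
(b) the nearest-rank method: rank 9 → 94.
|94.4 − 94| = 0.4.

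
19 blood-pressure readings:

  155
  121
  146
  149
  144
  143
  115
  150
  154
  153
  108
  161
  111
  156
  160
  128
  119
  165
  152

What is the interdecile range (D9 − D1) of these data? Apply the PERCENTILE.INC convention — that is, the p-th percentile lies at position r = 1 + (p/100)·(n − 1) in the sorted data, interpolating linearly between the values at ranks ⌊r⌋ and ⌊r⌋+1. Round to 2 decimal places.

Sorted: 108, 111, 115, 119, 121, 128, 143, 144, 146, 149, 150, 152, 153, 154, 155, 156, 160, 161, 165.
n = 19.
P10: r = 2.8; ranks 2–3 are 111, 115; interpolating gives 114.2.
P90: r = 17.2; ranks 17–18 are 160, 161; interpolating gives 160.2.
Difference: 160.2 − 114.2 = 46.

46.00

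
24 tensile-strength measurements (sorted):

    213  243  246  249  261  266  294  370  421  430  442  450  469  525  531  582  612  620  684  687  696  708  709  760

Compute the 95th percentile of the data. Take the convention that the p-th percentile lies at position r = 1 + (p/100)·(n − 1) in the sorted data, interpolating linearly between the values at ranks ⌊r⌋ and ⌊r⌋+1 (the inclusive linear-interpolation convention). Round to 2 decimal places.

708.85

n = 24.
r = 1 + (95/100)·(24 − 1) = 1 + 21.85 = 22.85.
Rank 22 is 708 and rank 23 is 709.
Interpolate: 708 + 0.85·(709 − 708) = 708 + 0.85·1 = 708.85.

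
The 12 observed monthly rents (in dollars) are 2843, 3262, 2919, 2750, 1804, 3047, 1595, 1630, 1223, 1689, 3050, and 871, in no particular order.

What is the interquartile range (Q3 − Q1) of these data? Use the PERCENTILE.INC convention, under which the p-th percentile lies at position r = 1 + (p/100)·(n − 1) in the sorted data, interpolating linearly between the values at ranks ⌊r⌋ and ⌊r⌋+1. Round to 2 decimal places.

1329.75

Sorted: 871, 1223, 1595, 1630, 1689, 1804, 2750, 2843, 2919, 3047, 3050, 3262.
n = 12.
P25: r = 3.75; ranks 3–4 are 1595, 1630; interpolating gives 1621.25.
P75: r = 9.25; ranks 9–10 are 2919, 3047; interpolating gives 2951.
Difference: 2951 − 1621.25 = 1329.75.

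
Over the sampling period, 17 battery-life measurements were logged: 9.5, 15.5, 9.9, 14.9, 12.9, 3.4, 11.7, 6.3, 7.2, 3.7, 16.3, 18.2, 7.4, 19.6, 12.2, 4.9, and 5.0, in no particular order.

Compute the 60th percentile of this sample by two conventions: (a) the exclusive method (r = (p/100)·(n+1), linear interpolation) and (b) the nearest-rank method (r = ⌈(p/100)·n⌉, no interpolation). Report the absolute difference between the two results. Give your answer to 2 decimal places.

Sorted: 3.4, 3.7, 4.9, 5.0, 6.3, 7.2, 7.4, 9.5, 9.9, 11.7, 12.2, 12.9, 14.9, 15.5, 16.3, 18.2, 19.6.
n = 17.
(a) r = 10.8; between ranks 10 (11.7) and 11 (12.2): 12.1.
(b) the nearest-rank method: rank 11 → 12.2.
|12.1 − 12.2| = 0.1.

0.10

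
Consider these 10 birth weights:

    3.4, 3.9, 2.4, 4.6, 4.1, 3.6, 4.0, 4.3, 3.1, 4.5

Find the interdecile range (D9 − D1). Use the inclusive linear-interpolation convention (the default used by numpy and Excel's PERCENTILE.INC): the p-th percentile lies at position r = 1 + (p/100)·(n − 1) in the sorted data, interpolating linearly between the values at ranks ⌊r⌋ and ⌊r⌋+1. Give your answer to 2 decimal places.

1.48

Sorted: 2.4, 3.1, 3.4, 3.6, 3.9, 4.0, 4.1, 4.3, 4.5, 4.6.
n = 10.
P10: r = 1.9; ranks 1–2 are 2.4, 3.1; interpolating gives 3.03.
P90: r = 9.1; ranks 9–10 are 4.5, 4.6; interpolating gives 4.51.
Difference: 4.51 − 3.03 = 1.48.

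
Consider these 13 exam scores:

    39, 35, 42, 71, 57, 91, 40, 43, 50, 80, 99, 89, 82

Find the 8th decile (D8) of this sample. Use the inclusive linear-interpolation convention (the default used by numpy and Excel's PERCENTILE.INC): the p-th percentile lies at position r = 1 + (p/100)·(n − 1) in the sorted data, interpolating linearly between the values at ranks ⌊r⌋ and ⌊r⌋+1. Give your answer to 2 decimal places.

Sorted: 35, 39, 40, 42, 43, 50, 57, 71, 80, 82, 89, 91, 99.
n = 13.
r = 1 + (80/100)·(13 − 1) = 1 + 9.6 = 10.6.
Rank 10 is 82 and rank 11 is 89.
Interpolate: 82 + 0.6·(89 − 82) = 82 + 0.6·7 = 86.2.

86.20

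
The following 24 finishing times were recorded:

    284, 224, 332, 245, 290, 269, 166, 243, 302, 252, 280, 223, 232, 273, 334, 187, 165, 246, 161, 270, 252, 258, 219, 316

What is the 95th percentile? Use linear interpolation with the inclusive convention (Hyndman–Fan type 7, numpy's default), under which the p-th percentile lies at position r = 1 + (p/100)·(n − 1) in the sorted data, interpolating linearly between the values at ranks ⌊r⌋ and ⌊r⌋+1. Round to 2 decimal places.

Sorted: 161, 165, 166, 187, 219, 223, 224, 232, 243, 245, 246, 252, 252, 258, 269, 270, 273, 280, 284, 290, 302, 316, 332, 334.
n = 24.
r = 1 + (95/100)·(24 − 1) = 1 + 21.85 = 22.85.
Rank 22 is 316 and rank 23 is 332.
Interpolate: 316 + 0.85·(332 − 316) = 316 + 0.85·16 = 329.6.

329.60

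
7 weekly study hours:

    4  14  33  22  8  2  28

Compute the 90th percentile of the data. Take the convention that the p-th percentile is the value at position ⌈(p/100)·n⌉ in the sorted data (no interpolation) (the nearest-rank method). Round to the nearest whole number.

33

Sorted: 2, 4, 8, 14, 22, 28, 33.
n = 7.
Position = ⌈90/100 · 7⌉ = ⌈6.3⌉ = 7.
The value at rank 7 is 33.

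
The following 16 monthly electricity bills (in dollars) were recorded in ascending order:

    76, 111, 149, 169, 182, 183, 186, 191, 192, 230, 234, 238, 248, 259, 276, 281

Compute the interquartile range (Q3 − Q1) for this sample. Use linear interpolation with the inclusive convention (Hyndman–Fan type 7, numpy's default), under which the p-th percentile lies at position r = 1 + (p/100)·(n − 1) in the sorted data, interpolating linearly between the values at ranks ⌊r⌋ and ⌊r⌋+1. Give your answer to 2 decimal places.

n = 16.
P25: r = 4.75; ranks 4–5 are 169, 182; interpolating gives 178.75.
P75: r = 12.25; ranks 12–13 are 238, 248; interpolating gives 240.5.
Difference: 240.5 − 178.75 = 61.75.

61.75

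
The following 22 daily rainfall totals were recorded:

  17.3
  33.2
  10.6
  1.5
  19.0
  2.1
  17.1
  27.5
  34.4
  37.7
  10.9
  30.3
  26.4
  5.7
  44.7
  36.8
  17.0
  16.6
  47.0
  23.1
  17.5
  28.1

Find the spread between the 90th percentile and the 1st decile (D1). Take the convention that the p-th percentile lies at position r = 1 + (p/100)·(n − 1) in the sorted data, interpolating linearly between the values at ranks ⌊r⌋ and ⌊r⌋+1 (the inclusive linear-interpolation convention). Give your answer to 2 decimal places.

31.42

Sorted: 1.5, 2.1, 5.7, 10.6, 10.9, 16.6, 17.0, 17.1, 17.3, 17.5, 19.0, 23.1, 26.4, 27.5, 28.1, 30.3, 33.2, 34.4, 36.8, 37.7, 44.7, 47.0.
n = 22.
P10: r = 3.1; ranks 3–4 are 5.7, 10.6; interpolating gives 6.19.
P90: r = 19.9; ranks 19–20 are 36.8, 37.7; interpolating gives 37.61.
Difference: 37.61 − 6.19 = 31.42.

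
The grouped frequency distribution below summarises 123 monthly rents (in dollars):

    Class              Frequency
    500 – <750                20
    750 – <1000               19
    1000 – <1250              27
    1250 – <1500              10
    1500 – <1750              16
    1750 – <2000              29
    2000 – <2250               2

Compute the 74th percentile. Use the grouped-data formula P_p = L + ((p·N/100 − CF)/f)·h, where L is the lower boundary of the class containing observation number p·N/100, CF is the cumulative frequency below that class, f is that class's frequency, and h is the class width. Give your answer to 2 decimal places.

1734.69

N = 123; target position k = 74/100 · 123 = 91.02.
Cumulative frequencies: 20, 39, 66, 76, 92, 121, 123.
Observation 91.02 falls in the class 1500 – <1750.
L = 1500, CF = 76, f = 16, h = 250.
P74 = 1500 + ((91.02 − 76)/16)·250 = 1500 + 234.688 = 1734.69.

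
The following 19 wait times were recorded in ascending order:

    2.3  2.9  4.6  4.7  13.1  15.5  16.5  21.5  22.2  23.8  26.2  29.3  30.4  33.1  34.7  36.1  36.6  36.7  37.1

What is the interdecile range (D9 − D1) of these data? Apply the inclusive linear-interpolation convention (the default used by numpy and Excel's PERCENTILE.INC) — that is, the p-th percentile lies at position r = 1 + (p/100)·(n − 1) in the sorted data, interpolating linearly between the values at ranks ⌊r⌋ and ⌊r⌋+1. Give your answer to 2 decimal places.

n = 19.
P10: r = 2.8; ranks 2–3 are 2.9, 4.6; interpolating gives 4.26.
P90: r = 17.2; ranks 17–18 are 36.6, 36.7; interpolating gives 36.62.
Difference: 36.62 − 4.26 = 32.36.

32.36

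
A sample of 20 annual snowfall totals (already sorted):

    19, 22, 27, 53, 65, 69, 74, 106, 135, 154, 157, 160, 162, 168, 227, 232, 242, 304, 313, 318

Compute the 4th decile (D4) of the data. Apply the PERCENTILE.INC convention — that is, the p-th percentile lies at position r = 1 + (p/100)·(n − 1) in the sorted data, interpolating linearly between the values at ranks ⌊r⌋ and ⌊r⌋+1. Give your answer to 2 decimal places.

n = 20.
r = 1 + (40/100)·(20 − 1) = 1 + 7.6 = 8.6.
Rank 8 is 106 and rank 9 is 135.
Interpolate: 106 + 0.6·(135 − 106) = 106 + 0.6·29 = 123.4.

123.40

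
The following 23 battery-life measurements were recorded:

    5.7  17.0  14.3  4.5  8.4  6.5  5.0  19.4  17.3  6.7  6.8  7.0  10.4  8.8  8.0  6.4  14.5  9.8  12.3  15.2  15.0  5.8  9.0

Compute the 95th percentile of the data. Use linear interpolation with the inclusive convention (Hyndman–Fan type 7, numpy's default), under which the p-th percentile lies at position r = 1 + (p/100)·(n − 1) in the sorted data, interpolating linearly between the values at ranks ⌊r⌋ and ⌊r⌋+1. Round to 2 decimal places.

17.27

Sorted: 4.5, 5.0, 5.7, 5.8, 6.4, 6.5, 6.7, 6.8, 7.0, 8.0, 8.4, 8.8, 9.0, 9.8, 10.4, 12.3, 14.3, 14.5, 15.0, 15.2, 17.0, 17.3, 19.4.
n = 23.
r = 1 + (95/100)·(23 − 1) = 1 + 20.9 = 21.9.
Rank 21 is 17.0 and rank 22 is 17.3.
Interpolate: 17.0 + 0.9·(17.3 − 17.0) = 17.0 + 0.9·0.3 = 17.27.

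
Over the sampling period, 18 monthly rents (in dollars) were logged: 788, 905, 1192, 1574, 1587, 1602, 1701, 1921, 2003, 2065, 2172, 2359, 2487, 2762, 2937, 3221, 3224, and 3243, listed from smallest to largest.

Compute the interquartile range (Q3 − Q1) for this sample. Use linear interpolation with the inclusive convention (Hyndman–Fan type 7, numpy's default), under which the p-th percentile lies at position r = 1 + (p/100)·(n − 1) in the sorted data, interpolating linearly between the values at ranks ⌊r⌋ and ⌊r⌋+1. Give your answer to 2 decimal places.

1102.50

n = 18.
P25: r = 5.25; ranks 5–6 are 1587, 1602; interpolating gives 1590.75.
P75: r = 13.75; ranks 13–14 are 2487, 2762; interpolating gives 2693.25.
Difference: 2693.25 − 1590.75 = 1102.5.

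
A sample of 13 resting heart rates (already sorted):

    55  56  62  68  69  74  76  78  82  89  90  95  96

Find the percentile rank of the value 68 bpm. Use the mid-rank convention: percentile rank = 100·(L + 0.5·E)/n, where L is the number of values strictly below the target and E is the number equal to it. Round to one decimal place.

26.9

Count below 68: L = 3; count equal: E = 1; n = 13.
Percentile rank = 100·(3 + 0.5·1)/13 = 100·3.5/13 = 26.92.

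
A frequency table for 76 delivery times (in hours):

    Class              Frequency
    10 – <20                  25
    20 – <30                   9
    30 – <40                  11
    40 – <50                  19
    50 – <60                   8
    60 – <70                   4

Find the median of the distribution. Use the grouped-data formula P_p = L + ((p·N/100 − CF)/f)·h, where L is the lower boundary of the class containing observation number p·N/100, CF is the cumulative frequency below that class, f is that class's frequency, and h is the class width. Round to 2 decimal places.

N = 76; target position k = 50/100 · 76 = 38.
Cumulative frequencies: 25, 34, 45, 64, 72, 76.
Observation 38 falls in the class 30 – <40.
L = 30, CF = 34, f = 11, h = 10.
P50 = 30 + ((38 − 34)/11)·10 = 30 + 3.63636 = 33.6364.

33.64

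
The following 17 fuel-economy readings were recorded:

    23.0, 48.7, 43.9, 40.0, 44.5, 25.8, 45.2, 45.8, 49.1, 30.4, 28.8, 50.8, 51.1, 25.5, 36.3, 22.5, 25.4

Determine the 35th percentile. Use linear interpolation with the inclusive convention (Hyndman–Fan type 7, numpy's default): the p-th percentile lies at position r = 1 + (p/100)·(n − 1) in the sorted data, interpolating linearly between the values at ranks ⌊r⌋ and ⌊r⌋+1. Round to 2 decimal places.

Sorted: 22.5, 23.0, 25.4, 25.5, 25.8, 28.8, 30.4, 36.3, 40.0, 43.9, 44.5, 45.2, 45.8, 48.7, 49.1, 50.8, 51.1.
n = 17.
r = 1 + (35/100)·(17 − 1) = 1 + 5.6 = 6.6.
Rank 6 is 28.8 and rank 7 is 30.4.
Interpolate: 28.8 + 0.6·(30.4 − 28.8) = 28.8 + 0.6·1.6 = 29.76.

29.76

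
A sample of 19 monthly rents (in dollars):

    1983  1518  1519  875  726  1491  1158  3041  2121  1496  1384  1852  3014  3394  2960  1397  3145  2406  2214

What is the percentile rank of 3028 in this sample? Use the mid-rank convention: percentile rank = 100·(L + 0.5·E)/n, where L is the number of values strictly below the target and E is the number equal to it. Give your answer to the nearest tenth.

84.2

Sorted: 726, 875, 1158, 1384, 1397, 1491, 1496, 1518, 1519, 1852, 1983, 2121, 2214, 2406, 2960, 3014, 3041, 3145, 3394.
Count below 3028: L = 16; count equal: E = 0; n = 19.
Percentile rank = 100·(16 + 0.5·0)/19 = 100·16/19 = 84.21.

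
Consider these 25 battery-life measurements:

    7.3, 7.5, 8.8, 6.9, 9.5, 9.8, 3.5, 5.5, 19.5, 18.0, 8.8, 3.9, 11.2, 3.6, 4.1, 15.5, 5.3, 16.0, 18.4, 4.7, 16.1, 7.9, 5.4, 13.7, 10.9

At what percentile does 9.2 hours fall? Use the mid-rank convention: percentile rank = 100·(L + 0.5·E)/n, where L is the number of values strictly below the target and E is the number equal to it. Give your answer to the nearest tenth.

Sorted: 3.5, 3.6, 3.9, 4.1, 4.7, 5.3, 5.4, 5.5, 6.9, 7.3, 7.5, 7.9, 8.8, 8.8, 9.5, 9.8, 10.9, 11.2, 13.7, 15.5, 16.0, 16.1, 18.0, 18.4, 19.5.
Count below 9.2: L = 14; count equal: E = 0; n = 25.
Percentile rank = 100·(14 + 0.5·0)/25 = 100·14/25 = 56.

56.0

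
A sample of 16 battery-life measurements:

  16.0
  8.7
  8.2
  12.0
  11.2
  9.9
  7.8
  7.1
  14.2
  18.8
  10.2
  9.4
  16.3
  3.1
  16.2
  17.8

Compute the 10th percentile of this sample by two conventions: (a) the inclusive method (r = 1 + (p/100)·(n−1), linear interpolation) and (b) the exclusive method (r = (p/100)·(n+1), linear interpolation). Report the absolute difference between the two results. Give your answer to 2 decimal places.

1.55

Sorted: 3.1, 7.1, 7.8, 8.2, 8.7, 9.4, 9.9, 10.2, 11.2, 12.0, 14.2, 16.0, 16.2, 16.3, 17.8, 18.8.
n = 16.
(a) r = 2.5; between ranks 2 (7.1) and 3 (7.8): 7.45.
(b) r = 1.7; between ranks 1 (3.1) and 2 (7.1): 5.9.
|7.45 − 5.9| = 1.55.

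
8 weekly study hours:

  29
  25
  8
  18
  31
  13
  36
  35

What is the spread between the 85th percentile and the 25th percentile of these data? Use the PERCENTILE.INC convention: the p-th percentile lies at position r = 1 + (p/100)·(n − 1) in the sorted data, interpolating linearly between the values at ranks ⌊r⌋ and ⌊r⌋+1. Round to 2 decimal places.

18.05

Sorted: 8, 13, 18, 25, 29, 31, 35, 36.
n = 8.
P25: r = 2.75; ranks 2–3 are 13, 18; interpolating gives 16.75.
P85: r = 6.95; ranks 6–7 are 31, 35; interpolating gives 34.8.
Difference: 34.8 − 16.75 = 18.05.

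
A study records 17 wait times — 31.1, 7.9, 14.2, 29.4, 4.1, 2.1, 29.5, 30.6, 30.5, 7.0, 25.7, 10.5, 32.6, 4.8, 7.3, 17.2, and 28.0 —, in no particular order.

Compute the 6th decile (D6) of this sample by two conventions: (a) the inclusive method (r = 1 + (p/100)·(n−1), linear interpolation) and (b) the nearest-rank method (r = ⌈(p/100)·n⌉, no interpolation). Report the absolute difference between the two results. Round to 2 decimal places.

0.92

Sorted: 2.1, 4.1, 4.8, 7.0, 7.3, 7.9, 10.5, 14.2, 17.2, 25.7, 28.0, 29.4, 29.5, 30.5, 30.6, 31.1, 32.6.
n = 17.
(a) r = 10.6; between ranks 10 (25.7) and 11 (28.0): 27.08.
(b) the nearest-rank method: rank 11 → 28.
|27.08 − 28| = 0.92.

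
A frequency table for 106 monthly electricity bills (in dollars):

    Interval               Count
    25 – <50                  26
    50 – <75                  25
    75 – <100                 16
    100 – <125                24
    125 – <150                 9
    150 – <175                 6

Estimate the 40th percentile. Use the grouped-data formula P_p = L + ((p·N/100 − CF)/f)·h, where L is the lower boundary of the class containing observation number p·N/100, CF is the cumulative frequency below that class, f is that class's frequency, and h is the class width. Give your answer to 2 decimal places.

66.40

N = 106; target position k = 40/100 · 106 = 42.4.
Cumulative frequencies: 26, 51, 67, 91, 100, 106.
Observation 42.4 falls in the class 50 – <75.
L = 50, CF = 26, f = 25, h = 25.
P40 = 50 + ((42.4 − 26)/25)·25 = 50 + 16.4 = 66.4.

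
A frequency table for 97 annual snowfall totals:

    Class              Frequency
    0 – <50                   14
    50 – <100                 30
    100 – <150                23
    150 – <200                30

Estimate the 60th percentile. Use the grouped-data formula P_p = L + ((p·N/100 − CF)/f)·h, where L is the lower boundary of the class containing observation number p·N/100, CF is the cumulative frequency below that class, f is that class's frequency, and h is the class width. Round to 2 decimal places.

130.87

N = 97; target position k = 60/100 · 97 = 58.2.
Cumulative frequencies: 14, 44, 67, 97.
Observation 58.2 falls in the class 100 – <150.
L = 100, CF = 44, f = 23, h = 50.
P60 = 100 + ((58.2 − 44)/23)·50 = 100 + 30.8696 = 130.87.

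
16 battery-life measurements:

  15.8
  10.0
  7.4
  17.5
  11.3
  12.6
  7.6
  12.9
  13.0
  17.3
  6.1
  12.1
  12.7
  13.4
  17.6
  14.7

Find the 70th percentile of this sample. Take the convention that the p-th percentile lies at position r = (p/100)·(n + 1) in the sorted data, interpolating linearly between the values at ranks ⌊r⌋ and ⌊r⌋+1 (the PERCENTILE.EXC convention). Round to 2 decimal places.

14.57

Sorted: 6.1, 7.4, 7.6, 10.0, 11.3, 12.1, 12.6, 12.7, 12.9, 13.0, 13.4, 14.7, 15.8, 17.3, 17.5, 17.6.
n = 16.
r = (70/100)·(16 + 1) = 11.9.
Rank 11 is 13.4 and rank 12 is 14.7.
Interpolate: 13.4 + 0.9·(14.7 − 13.4) = 13.4 + 0.9·1.3 = 14.57.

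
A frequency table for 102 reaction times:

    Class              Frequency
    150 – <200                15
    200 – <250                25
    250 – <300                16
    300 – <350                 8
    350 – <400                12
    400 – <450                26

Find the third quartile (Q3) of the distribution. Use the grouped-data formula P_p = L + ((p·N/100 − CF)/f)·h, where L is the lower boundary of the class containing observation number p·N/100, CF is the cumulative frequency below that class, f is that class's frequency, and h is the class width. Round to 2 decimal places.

N = 102; target position k = 75/100 · 102 = 76.5.
Cumulative frequencies: 15, 40, 56, 64, 76, 102.
Observation 76.5 falls in the class 400 – <450.
L = 400, CF = 76, f = 26, h = 50.
P75 = 400 + ((76.5 − 76)/26)·50 = 400 + 0.961538 = 400.962.

400.96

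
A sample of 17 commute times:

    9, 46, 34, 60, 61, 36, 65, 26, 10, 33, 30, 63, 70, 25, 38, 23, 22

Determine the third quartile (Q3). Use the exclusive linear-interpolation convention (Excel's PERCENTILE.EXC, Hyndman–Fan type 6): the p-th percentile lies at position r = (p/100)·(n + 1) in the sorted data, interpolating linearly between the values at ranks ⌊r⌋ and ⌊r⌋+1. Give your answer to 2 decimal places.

60.50

Sorted: 9, 10, 22, 23, 25, 26, 30, 33, 34, 36, 38, 46, 60, 61, 63, 65, 70.
n = 17.
r = (75/100)·(17 + 1) = 13.5.
Rank 13 is 60 and rank 14 is 61.
Interpolate: 60 + 0.5·(61 − 60) = 60 + 0.5·1 = 60.5.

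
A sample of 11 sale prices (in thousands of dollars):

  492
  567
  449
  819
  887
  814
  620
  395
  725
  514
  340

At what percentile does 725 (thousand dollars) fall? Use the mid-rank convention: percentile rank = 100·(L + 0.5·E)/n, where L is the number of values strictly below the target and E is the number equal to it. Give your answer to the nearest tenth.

Sorted: 340, 395, 449, 492, 514, 567, 620, 725, 814, 819, 887.
Count below 725: L = 7; count equal: E = 1; n = 11.
Percentile rank = 100·(7 + 0.5·1)/11 = 100·7.5/11 = 68.18.

68.2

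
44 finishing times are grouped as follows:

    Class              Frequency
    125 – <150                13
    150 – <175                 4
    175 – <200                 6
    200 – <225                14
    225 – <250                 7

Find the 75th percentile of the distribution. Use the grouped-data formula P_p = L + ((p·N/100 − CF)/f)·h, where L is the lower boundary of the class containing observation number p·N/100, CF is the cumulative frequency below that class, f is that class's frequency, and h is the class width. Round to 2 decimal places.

217.86

N = 44; target position k = 75/100 · 44 = 33.
Cumulative frequencies: 13, 17, 23, 37, 44.
Observation 33 falls in the class 200 – <225.
L = 200, CF = 23, f = 14, h = 25.
P75 = 200 + ((33 − 23)/14)·25 = 200 + 17.8571 = 217.857.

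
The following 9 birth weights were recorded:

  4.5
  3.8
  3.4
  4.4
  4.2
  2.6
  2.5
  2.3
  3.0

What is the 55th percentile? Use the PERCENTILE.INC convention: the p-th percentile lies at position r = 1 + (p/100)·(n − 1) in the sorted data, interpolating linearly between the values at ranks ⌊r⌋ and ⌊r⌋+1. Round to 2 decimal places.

3.56

Sorted: 2.3, 2.5, 2.6, 3.0, 3.4, 3.8, 4.2, 4.4, 4.5.
n = 9.
r = 1 + (55/100)·(9 − 1) = 1 + 4.4 = 5.4.
Rank 5 is 3.4 and rank 6 is 3.8.
Interpolate: 3.4 + 0.4·(3.8 − 3.4) = 3.4 + 0.4·0.4 = 3.56.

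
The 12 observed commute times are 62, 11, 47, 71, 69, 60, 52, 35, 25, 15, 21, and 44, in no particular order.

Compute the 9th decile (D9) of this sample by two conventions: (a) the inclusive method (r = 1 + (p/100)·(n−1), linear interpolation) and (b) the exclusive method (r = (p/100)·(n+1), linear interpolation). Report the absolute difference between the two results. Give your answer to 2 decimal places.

2.10

Sorted: 11, 15, 21, 25, 35, 44, 47, 52, 60, 62, 69, 71.
n = 12.
(a) r = 10.9; between ranks 10 (62) and 11 (69): 68.3.
(b) r = 11.7; between ranks 11 (69) and 12 (71): 70.4.
|68.3 − 70.4| = 2.1.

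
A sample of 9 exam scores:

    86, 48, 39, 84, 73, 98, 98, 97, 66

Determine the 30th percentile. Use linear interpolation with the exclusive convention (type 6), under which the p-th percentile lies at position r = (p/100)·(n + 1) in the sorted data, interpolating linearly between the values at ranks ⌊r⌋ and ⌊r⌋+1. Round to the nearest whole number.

Sorted: 39, 48, 66, 73, 84, 86, 97, 98, 98.
n = 9.
r = (30/100)·(9 + 1) = 3.
r is an integer, so P30 is the value at rank 3: 66.

66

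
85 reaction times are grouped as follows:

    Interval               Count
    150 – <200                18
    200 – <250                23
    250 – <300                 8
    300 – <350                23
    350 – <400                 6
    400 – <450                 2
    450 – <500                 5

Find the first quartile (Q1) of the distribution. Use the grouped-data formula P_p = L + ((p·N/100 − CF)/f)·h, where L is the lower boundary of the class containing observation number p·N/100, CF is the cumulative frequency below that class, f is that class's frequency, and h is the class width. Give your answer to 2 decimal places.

N = 85; target position k = 25/100 · 85 = 21.25.
Cumulative frequencies: 18, 41, 49, 72, 78, 80, 85.
Observation 21.25 falls in the class 200 – <250.
L = 200, CF = 18, f = 23, h = 50.
P25 = 200 + ((21.25 − 18)/23)·50 = 200 + 7.06522 = 207.065.

207.07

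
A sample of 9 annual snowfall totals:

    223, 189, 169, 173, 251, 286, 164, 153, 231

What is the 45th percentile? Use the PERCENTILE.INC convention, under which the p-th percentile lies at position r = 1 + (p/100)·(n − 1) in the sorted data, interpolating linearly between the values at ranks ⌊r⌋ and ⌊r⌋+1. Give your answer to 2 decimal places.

182.60

Sorted: 153, 164, 169, 173, 189, 223, 231, 251, 286.
n = 9.
r = 1 + (45/100)·(9 − 1) = 1 + 3.6 = 4.6.
Rank 4 is 173 and rank 5 is 189.
Interpolate: 173 + 0.6·(189 − 173) = 173 + 0.6·16 = 182.6.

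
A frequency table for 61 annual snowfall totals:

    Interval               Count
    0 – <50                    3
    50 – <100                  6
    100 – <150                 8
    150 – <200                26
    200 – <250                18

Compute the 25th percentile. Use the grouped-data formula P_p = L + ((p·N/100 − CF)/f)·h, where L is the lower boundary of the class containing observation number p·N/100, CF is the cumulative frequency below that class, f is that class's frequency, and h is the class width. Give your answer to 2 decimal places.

139.06

N = 61; target position k = 25/100 · 61 = 15.25.
Cumulative frequencies: 3, 9, 17, 43, 61.
Observation 15.25 falls in the class 100 – <150.
L = 100, CF = 9, f = 8, h = 50.
P25 = 100 + ((15.25 − 9)/8)·50 = 100 + 39.0625 = 139.062.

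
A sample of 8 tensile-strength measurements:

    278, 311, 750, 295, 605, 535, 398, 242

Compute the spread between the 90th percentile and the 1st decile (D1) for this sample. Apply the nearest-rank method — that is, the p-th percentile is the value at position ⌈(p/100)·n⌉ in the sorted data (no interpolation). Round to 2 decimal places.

508.00

Sorted: 242, 278, 295, 311, 398, 535, 605, 750.
n = 8.
P10: rank ⌈10/100·8⌉ = 1 → 242.
P90: rank ⌈90/100·8⌉ = 8 → 750.
Difference: 750 − 242 = 508.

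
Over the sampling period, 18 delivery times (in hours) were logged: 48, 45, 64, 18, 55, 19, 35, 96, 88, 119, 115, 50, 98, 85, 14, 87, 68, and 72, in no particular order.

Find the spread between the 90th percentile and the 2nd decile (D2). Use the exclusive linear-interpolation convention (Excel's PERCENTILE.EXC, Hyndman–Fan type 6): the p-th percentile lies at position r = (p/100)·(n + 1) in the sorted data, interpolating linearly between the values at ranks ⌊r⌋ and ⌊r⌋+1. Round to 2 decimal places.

83.60

Sorted: 14, 18, 19, 35, 45, 48, 50, 55, 64, 68, 72, 85, 87, 88, 96, 98, 115, 119.
n = 18.
P20: r = 3.8; ranks 3–4 are 19, 35; interpolating gives 31.8.
P90: r = 17.1; ranks 17–18 are 115, 119; interpolating gives 115.4.
Difference: 115.4 − 31.8 = 83.6.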